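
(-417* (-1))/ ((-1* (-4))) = 417/ 4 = 104.25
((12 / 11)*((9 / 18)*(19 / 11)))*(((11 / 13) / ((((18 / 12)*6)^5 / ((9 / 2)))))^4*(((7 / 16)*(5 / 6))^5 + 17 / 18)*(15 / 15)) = 17824753979681 / 1150743307303469475524285300736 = 0.00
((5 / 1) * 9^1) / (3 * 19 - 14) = 45 / 43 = 1.05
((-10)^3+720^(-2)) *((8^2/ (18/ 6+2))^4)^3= -19342813076521541.50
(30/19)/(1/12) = 360/19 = 18.95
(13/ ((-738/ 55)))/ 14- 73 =-754951/ 10332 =-73.07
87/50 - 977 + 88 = -44363/50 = -887.26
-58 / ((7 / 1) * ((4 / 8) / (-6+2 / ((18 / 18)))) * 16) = 29 / 7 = 4.14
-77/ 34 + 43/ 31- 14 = -15681/ 1054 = -14.88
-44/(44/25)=-25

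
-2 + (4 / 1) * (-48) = -194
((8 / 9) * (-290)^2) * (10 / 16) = 420500 / 9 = 46722.22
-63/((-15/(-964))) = -4048.80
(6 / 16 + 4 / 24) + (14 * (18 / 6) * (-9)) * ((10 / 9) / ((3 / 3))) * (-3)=1260.54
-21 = -21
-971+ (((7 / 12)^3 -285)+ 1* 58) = -2069801 / 1728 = -1197.80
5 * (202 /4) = 505 /2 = 252.50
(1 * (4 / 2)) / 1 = 2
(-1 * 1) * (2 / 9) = -2 / 9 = -0.22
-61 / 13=-4.69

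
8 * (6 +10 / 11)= 608 / 11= 55.27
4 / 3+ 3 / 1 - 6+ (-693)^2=1440742 / 3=480247.33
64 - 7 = 57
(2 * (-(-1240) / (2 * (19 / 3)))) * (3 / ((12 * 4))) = 465 / 38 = 12.24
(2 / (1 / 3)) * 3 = 18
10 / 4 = 2.50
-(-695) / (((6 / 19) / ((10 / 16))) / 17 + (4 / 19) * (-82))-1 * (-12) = -788441 / 27832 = -28.33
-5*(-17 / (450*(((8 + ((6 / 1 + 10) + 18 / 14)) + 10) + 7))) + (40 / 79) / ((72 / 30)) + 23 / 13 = 54299093 / 27359280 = 1.98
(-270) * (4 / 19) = -1080 / 19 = -56.84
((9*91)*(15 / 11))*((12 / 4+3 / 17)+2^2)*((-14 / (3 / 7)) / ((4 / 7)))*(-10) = 856796850 / 187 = 4581801.34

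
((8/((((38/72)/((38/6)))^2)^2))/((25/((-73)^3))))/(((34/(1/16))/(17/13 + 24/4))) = -38316618432/1105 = -34675672.79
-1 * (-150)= 150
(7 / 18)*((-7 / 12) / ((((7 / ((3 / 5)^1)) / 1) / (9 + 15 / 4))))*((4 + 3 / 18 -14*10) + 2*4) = 31.69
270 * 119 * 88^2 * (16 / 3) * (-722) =-958102548480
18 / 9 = 2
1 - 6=-5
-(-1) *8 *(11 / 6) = 44 / 3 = 14.67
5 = 5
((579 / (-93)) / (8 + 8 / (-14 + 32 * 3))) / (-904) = 7913 / 9303968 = 0.00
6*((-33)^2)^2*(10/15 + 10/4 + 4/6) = 27276183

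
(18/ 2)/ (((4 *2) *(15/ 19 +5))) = 171/ 880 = 0.19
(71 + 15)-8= 78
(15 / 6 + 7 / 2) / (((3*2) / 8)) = 8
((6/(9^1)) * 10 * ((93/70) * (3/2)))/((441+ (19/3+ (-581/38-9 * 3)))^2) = 1208628/14924914375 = 0.00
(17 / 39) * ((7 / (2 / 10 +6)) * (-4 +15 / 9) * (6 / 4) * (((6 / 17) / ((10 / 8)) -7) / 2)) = 27979 / 4836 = 5.79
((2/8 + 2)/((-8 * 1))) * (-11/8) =99/256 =0.39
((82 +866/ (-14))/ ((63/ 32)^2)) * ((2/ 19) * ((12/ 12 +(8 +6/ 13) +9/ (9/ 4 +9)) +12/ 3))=9914368/ 1270815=7.80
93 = 93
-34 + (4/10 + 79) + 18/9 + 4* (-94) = -1643/5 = -328.60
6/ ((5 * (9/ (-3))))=-2/ 5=-0.40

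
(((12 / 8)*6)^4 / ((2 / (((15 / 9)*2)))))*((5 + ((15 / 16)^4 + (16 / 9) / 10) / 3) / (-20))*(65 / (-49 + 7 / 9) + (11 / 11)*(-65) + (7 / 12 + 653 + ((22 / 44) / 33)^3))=-1033986988628969349 / 605714120704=-1707054.46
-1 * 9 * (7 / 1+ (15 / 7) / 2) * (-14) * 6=6102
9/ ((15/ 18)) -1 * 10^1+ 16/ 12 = 32/ 15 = 2.13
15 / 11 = 1.36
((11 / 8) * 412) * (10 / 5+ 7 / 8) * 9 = 234531 / 16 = 14658.19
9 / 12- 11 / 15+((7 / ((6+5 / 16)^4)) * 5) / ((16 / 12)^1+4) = 129865201 / 6243624060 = 0.02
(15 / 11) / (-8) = -15 / 88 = -0.17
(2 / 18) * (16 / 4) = 4 / 9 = 0.44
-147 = -147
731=731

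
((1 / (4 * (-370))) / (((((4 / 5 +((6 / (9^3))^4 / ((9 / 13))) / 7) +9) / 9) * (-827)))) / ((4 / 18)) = 17793060798303 / 5269736988360308368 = 0.00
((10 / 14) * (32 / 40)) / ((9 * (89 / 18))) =8 / 623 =0.01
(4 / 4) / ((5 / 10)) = 2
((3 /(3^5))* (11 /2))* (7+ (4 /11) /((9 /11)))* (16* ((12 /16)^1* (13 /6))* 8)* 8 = 613184 /729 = 841.13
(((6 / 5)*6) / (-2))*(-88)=1584 / 5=316.80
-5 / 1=-5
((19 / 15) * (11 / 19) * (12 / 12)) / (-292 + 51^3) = 11 / 1985385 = 0.00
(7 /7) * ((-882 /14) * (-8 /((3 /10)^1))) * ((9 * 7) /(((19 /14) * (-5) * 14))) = -21168 /19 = -1114.11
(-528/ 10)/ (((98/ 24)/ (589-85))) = -228096/ 35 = -6517.03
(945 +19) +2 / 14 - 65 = 6294 / 7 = 899.14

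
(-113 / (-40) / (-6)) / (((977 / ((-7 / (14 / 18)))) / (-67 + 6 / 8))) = -17967 / 62528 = -0.29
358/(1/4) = 1432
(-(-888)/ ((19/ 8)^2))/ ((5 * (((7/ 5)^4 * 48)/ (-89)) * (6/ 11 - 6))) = 2.79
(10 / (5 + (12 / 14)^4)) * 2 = 48020 / 13301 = 3.61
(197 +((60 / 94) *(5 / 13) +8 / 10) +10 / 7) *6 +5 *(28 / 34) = 436603756 / 363545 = 1200.96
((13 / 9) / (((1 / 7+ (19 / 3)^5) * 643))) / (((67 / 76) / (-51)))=-2380833 / 186680053954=-0.00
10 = 10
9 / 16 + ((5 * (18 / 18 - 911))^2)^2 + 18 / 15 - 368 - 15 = 34287480499969501 / 80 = 428593506249618.76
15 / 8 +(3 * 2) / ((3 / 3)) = 63 / 8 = 7.88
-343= -343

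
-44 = -44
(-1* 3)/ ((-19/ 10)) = 30/ 19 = 1.58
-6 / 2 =-3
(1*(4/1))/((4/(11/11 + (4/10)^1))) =7/5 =1.40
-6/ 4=-3/ 2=-1.50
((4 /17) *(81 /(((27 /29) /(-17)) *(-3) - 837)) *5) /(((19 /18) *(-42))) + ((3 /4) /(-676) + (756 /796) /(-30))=-2064000063 /68346263440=-0.03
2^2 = 4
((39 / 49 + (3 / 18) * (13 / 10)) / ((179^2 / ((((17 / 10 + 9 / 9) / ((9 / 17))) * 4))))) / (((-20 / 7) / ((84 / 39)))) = -3893 / 8010250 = -0.00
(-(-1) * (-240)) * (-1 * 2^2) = 960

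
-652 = -652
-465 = -465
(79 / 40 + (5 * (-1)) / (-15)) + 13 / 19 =6823 / 2280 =2.99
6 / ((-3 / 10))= -20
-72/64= -9/8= -1.12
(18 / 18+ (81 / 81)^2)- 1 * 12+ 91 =81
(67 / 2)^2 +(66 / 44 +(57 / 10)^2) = 28906 / 25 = 1156.24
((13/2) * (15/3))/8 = 65/16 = 4.06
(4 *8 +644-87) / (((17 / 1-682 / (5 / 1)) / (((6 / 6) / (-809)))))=0.01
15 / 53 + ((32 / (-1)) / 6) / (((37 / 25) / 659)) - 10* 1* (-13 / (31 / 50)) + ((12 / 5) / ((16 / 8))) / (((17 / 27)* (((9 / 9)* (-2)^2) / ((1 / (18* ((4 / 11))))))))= -536914956673 / 248027280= -2164.74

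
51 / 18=17 / 6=2.83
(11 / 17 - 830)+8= -13963 / 17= -821.35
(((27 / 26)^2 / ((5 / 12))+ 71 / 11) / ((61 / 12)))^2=1017322373376 / 321483330025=3.16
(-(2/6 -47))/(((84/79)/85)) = 33575/9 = 3730.56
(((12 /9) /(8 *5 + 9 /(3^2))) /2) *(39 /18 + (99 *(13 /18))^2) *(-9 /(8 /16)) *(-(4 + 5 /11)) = 3007277 /451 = 6668.02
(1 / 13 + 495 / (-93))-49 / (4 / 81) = -1607963 / 1612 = -997.50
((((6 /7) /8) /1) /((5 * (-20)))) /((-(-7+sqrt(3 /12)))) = -3 /18200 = -0.00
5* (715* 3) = 10725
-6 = -6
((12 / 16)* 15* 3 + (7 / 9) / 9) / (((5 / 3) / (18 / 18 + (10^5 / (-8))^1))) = -253752.85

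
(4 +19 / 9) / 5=11 / 9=1.22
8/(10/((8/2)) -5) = -16/5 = -3.20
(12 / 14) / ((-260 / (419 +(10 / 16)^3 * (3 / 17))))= -10942053 / 7920640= -1.38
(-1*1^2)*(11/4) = -11/4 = -2.75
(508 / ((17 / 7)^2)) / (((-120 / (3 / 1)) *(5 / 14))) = -43561 / 7225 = -6.03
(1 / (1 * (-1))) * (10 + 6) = -16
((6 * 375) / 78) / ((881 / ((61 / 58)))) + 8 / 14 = 2817221 / 4649918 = 0.61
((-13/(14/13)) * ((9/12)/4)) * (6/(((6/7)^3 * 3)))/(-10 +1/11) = 91091/125568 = 0.73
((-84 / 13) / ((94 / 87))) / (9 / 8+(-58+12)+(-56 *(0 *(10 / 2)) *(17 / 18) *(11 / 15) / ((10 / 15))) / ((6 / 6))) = 29232 / 219349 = 0.13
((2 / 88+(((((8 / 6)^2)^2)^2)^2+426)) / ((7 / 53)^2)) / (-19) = -2797453173388721 / 1763365879044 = -1586.43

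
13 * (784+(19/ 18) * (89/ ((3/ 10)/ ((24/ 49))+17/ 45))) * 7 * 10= 570235120/ 713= 799768.75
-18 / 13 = -1.38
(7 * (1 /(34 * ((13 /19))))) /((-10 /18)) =-0.54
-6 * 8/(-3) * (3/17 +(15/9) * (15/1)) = 6848/17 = 402.82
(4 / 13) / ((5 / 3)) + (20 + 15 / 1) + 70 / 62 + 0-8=57052 / 2015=28.31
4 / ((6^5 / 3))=1 / 648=0.00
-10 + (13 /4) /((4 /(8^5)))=26614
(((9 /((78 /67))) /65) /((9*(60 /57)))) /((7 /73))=92929 /709800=0.13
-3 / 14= -0.21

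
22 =22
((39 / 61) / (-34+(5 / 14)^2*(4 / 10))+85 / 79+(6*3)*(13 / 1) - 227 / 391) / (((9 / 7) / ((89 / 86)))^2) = 95084724110525947 / 625917588498018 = 151.91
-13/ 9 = -1.44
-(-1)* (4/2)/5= 2/5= 0.40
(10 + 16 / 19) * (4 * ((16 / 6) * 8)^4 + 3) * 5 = 69122380210 / 1539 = 44913827.30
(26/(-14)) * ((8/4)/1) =-26/7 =-3.71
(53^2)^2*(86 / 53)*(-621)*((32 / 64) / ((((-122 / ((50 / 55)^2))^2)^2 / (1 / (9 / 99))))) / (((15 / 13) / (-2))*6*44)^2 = -388803916515625 / 97943306447709393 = -0.00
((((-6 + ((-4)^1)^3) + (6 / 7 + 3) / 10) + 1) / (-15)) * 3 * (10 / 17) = 4803 / 595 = 8.07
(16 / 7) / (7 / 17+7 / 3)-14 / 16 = -0.04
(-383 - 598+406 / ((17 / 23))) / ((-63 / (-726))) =-1776038 / 357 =-4974.90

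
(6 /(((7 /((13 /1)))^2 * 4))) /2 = 507 /196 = 2.59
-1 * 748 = -748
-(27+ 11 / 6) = -173 / 6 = -28.83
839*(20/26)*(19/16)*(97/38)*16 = 406915/13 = 31301.15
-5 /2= -2.50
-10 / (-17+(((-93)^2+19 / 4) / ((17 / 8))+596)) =-170 / 79073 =-0.00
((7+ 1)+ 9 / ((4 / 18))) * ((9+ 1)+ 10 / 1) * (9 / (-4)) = -4365 / 2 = -2182.50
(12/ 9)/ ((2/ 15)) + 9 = 19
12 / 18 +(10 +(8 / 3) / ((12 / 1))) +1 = 107 / 9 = 11.89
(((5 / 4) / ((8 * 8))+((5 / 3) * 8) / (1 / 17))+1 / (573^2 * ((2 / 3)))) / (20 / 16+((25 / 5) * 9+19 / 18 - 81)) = -19053479469 / 2832092992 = -6.73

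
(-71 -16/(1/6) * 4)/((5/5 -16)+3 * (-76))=1.87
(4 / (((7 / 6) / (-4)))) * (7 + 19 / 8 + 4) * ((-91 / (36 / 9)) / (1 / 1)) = 4173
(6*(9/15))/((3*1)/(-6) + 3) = 36/25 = 1.44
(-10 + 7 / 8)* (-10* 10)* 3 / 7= 5475 / 14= 391.07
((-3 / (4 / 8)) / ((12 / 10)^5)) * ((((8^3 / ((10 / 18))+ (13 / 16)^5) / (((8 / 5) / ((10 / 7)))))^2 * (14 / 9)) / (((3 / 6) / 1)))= -1825359702483482572578125 / 359091701538619392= -5083268.97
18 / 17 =1.06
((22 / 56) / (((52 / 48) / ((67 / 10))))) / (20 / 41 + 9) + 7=2568581 / 353990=7.26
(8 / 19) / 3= 8 / 57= 0.14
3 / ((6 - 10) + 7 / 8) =-24 / 25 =-0.96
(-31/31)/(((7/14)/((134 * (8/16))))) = -134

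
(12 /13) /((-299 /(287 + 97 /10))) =-774 /845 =-0.92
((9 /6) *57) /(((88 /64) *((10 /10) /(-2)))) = -124.36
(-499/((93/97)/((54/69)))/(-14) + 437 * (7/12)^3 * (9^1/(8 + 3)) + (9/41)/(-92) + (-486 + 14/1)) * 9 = -482232076257/144060224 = -3347.43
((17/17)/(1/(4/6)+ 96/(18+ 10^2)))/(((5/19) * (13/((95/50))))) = 21299/88725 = 0.24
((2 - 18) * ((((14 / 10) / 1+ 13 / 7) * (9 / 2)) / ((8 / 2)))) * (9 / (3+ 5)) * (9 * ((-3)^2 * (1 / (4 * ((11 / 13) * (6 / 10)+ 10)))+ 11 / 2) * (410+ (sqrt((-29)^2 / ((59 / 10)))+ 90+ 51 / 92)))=-29872541496033 / 17594080 - 18811832607 * sqrt(590) / 11283160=-1738371.92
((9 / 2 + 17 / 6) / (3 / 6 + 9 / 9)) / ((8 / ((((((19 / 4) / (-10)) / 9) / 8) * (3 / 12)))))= -209 / 207360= -0.00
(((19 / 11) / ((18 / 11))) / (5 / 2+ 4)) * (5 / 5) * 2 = 38 / 117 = 0.32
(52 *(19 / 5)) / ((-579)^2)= 988 / 1676205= 0.00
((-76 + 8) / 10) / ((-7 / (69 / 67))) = 2346 / 2345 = 1.00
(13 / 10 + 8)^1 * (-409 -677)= -10099.80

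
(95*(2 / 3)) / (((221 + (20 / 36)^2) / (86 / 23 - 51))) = -2788155 / 206149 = -13.52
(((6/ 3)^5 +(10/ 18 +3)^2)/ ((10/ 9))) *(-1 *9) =-1808/ 5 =-361.60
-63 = -63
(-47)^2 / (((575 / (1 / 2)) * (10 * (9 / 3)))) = 2209 / 34500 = 0.06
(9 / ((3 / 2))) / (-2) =-3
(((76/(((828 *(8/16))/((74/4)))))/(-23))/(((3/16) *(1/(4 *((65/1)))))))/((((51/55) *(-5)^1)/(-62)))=-1994495360/728433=-2738.06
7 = 7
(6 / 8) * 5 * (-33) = -495 / 4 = -123.75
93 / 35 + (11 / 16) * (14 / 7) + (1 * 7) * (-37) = -71391 / 280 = -254.97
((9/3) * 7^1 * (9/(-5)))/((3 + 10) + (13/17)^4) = -2.83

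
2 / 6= 0.33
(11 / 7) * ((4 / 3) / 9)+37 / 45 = 997 / 945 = 1.06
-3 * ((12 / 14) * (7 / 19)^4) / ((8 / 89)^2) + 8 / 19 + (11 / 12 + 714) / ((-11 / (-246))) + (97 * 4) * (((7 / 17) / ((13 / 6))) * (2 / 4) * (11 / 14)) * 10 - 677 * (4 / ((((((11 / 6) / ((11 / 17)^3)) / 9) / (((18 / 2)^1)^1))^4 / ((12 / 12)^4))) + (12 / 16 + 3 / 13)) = -19306949794474148466290005182921 / 347446127957018070693856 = -55568182.35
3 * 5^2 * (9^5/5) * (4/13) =272533.85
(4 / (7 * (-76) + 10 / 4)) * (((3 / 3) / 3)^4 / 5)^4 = -8 / 28491548461875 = -0.00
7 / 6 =1.17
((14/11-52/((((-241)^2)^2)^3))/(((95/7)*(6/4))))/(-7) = -358295445407064844607236788108/40116293619683867422988833282645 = -0.01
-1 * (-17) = 17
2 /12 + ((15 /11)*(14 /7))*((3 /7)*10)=5477 /462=11.85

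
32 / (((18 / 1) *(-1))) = -16 / 9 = -1.78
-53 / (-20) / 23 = 53 / 460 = 0.12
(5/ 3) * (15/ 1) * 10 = 250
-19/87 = -0.22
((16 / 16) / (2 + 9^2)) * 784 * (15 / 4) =2940 / 83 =35.42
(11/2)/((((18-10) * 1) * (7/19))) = 209/112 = 1.87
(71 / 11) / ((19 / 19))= 71 / 11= 6.45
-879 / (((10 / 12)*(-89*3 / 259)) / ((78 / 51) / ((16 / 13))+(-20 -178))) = -6091980699 / 30260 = -201321.24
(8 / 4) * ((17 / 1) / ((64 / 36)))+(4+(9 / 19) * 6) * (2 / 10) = 20.49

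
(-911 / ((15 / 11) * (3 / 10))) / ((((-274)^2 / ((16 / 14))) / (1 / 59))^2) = -80168 / 540785304453681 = -0.00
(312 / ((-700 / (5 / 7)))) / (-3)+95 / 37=24237 / 9065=2.67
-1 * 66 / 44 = -3 / 2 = -1.50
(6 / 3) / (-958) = -1 / 479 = -0.00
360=360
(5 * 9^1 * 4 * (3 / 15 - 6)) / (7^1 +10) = -1044 / 17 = -61.41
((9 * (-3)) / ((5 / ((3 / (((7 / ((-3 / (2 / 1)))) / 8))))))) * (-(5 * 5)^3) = -3037500 / 7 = -433928.57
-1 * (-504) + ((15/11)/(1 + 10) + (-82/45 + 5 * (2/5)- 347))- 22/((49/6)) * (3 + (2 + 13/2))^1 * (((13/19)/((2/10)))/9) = 737713598/5069295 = 145.53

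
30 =30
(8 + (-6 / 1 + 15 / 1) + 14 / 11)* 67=13467 / 11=1224.27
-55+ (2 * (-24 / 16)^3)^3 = -23203 / 64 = -362.55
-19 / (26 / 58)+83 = 528 / 13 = 40.62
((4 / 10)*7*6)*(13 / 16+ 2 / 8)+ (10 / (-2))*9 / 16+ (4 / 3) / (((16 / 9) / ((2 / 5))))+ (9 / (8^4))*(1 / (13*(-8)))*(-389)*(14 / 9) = 16347439 / 1064960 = 15.35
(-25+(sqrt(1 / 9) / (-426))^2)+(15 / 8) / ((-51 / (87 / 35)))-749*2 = -592058508305 / 388721592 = -1523.09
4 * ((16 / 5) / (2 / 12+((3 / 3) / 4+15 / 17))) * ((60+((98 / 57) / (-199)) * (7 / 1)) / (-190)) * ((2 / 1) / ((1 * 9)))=-2958898688 / 4283400375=-0.69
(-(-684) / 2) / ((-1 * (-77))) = 342 / 77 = 4.44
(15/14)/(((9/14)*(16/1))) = 5/48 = 0.10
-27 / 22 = -1.23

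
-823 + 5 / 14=-11517 / 14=-822.64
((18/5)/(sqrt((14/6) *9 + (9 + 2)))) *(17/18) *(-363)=-6171 *sqrt(2)/40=-218.18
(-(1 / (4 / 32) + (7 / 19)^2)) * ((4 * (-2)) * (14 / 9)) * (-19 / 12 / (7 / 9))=-3916 / 19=-206.11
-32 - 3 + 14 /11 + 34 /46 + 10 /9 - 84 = -263852 /2277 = -115.88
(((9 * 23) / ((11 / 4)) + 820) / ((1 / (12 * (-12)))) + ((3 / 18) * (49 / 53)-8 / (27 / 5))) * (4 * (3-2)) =-8117356666 / 15741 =-515682.40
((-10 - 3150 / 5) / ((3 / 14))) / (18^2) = -2240 / 243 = -9.22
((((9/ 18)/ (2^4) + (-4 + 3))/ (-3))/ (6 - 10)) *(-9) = 93/ 128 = 0.73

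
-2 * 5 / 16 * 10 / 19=-25 / 76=-0.33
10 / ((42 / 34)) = 170 / 21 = 8.10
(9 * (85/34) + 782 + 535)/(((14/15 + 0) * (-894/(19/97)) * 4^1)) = -254505/3237472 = -0.08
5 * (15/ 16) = 75/ 16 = 4.69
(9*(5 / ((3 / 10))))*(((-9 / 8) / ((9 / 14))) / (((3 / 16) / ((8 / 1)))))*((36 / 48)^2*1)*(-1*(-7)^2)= 308700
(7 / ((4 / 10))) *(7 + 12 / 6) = 315 / 2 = 157.50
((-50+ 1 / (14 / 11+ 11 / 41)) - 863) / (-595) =634084 / 413525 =1.53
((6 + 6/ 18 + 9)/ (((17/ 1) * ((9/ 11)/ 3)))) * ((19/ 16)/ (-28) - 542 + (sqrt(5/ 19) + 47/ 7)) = -8668033/ 4896 + 506 * sqrt(95)/ 2907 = -1768.74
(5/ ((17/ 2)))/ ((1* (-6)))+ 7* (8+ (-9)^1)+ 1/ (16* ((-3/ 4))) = -1465/ 204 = -7.18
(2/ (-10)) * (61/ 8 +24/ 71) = -4523/ 2840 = -1.59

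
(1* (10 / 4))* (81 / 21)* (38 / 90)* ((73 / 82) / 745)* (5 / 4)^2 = 20805 / 2736832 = 0.01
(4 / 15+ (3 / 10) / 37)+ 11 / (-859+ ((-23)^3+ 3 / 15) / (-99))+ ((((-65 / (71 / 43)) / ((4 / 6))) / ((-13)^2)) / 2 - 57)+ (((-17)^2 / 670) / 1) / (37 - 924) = -56.92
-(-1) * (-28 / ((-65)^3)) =28 / 274625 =0.00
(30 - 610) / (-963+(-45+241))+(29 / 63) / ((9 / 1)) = 351103 / 434889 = 0.81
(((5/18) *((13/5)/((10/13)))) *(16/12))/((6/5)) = 169/162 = 1.04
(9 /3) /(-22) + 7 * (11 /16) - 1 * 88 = -14665 /176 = -83.32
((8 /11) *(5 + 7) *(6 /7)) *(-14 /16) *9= -648 /11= -58.91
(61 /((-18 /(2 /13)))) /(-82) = 61 /9594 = 0.01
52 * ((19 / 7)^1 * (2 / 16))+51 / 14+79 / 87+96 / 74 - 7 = 371593 / 22533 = 16.49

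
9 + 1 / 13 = 9.08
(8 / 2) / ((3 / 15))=20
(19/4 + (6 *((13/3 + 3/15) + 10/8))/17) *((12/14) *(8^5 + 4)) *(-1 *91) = -1475575686/85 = -17359713.95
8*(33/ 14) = 132/ 7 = 18.86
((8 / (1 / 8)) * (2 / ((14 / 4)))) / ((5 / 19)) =4864 / 35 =138.97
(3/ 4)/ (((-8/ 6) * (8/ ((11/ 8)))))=-0.10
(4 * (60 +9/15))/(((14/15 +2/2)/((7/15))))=8484/145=58.51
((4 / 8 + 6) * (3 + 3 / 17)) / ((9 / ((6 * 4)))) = 936 / 17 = 55.06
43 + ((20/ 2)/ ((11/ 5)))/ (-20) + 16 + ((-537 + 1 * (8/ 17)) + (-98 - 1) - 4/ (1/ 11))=-232163/ 374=-620.76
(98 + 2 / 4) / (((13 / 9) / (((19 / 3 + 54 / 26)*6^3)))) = 20935584 / 169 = 123879.20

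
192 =192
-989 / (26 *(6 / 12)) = -989 / 13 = -76.08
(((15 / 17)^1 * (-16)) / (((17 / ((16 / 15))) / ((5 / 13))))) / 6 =-640 / 11271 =-0.06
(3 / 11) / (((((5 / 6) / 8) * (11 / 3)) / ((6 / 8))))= 324 / 605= 0.54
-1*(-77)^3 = 456533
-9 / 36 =-1 / 4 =-0.25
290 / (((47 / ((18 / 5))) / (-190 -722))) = -952128 / 47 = -20258.04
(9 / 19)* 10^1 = 90 / 19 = 4.74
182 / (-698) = -91 / 349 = -0.26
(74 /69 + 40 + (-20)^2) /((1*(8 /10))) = 551.34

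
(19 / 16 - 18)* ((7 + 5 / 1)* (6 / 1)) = -2421 / 2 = -1210.50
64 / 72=8 / 9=0.89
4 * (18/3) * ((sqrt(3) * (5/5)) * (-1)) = -24 * sqrt(3) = -41.57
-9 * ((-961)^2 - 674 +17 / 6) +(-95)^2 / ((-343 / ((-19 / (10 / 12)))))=-5697263331 / 686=-8305048.59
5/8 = 0.62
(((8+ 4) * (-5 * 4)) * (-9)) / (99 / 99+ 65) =360 / 11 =32.73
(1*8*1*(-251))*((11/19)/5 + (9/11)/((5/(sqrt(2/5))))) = -22088/95 - 18072*sqrt(10)/275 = -440.32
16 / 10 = 8 / 5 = 1.60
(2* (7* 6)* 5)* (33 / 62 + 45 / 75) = 14742 / 31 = 475.55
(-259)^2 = 67081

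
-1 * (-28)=28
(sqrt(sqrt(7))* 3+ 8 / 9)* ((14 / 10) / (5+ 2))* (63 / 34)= 28 / 85+ 189* 7^(1 / 4) / 170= 2.14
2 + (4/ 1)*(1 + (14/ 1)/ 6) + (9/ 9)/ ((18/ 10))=143/ 9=15.89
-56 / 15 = -3.73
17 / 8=2.12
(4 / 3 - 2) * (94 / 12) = -47 / 9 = -5.22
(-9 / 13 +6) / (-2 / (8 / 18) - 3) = -46 / 65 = -0.71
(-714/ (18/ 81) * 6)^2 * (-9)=-3344771556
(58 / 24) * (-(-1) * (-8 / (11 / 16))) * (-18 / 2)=2784 / 11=253.09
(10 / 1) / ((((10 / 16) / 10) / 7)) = 1120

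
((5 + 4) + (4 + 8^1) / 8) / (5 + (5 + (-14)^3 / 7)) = -21 / 764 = -0.03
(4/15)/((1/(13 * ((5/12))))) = 13/9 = 1.44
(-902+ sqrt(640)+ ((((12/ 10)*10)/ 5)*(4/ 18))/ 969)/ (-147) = 13110562/ 2136645 -8*sqrt(10)/ 147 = 5.96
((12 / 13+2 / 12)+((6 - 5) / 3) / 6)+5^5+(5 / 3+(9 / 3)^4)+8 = 376367 / 117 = 3216.81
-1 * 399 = -399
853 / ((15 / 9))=2559 / 5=511.80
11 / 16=0.69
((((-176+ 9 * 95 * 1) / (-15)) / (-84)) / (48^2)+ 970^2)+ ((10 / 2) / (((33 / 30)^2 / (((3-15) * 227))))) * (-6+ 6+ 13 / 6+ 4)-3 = 43732031996377 / 50181120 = 871483.78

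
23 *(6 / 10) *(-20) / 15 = -18.40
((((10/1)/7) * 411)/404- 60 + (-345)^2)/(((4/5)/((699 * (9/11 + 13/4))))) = 105238375356825/248864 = 422875045.63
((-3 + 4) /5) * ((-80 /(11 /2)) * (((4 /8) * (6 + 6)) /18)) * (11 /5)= -32 /15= -2.13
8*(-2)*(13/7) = -208/7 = -29.71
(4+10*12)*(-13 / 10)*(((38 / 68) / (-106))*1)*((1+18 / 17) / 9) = 53599 / 275706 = 0.19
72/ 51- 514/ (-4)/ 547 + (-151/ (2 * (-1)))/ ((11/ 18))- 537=-84246829/ 204578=-411.81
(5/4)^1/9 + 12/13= 497/468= 1.06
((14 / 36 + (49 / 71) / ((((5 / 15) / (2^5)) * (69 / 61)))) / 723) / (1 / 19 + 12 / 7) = 46100327 / 998837514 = 0.05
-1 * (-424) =424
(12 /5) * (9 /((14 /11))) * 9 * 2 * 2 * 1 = 21384 /35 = 610.97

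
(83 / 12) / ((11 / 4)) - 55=-1732 / 33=-52.48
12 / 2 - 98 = -92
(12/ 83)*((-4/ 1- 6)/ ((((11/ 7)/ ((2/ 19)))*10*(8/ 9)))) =-189/ 17347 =-0.01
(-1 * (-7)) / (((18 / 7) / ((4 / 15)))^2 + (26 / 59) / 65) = 404740 / 5376767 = 0.08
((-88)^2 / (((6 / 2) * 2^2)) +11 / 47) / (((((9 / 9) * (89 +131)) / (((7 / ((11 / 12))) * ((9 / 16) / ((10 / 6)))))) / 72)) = 544.52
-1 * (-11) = 11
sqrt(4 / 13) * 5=10 * sqrt(13) / 13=2.77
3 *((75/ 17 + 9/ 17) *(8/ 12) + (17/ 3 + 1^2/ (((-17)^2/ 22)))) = 7835/ 289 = 27.11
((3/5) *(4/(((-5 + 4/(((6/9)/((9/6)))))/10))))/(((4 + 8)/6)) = 3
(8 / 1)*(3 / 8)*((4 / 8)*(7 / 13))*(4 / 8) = 21 / 52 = 0.40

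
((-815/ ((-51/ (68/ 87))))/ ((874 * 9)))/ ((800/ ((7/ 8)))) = 1141/ 656968320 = 0.00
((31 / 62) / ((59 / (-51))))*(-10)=4.32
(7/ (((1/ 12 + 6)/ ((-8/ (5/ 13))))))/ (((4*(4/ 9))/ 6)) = -29484/ 365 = -80.78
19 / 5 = 3.80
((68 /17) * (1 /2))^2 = 4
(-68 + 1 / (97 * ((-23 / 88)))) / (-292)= 37949 / 162863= 0.23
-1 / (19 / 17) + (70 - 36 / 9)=1237 / 19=65.11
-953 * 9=-8577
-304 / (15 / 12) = -1216 / 5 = -243.20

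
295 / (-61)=-295 / 61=-4.84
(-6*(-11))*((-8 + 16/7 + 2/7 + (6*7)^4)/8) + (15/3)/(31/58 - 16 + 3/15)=25671446.89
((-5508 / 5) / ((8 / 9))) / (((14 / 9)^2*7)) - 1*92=-2266073 / 13720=-165.17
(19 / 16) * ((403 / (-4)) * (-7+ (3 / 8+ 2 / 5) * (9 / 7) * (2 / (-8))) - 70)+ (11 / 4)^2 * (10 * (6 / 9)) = 179467949 / 215040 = 834.58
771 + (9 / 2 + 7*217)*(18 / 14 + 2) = 80875 / 14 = 5776.79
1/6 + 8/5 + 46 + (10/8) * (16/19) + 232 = 280.82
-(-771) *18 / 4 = 6939 / 2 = 3469.50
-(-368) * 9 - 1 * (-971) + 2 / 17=4283.12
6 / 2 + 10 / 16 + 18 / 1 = 173 / 8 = 21.62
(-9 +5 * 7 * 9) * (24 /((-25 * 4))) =-1836 /25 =-73.44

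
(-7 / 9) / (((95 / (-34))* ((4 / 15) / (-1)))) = -119 / 114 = -1.04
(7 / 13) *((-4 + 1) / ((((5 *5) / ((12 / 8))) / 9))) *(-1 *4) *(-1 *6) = -6804 / 325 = -20.94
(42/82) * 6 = 126/41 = 3.07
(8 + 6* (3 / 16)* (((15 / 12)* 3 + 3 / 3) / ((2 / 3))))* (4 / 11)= 1025 / 176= 5.82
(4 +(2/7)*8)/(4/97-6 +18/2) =4268/2065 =2.07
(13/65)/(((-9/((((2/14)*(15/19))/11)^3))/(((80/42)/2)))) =-500/21919518929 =-0.00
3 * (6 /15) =6 /5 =1.20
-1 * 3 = -3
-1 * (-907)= 907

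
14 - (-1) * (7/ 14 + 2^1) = 33/ 2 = 16.50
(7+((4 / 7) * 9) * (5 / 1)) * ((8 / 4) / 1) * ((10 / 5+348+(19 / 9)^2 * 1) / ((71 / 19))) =6206.20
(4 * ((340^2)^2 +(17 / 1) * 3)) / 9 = 5939271133.78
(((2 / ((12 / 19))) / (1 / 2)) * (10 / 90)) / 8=19 / 216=0.09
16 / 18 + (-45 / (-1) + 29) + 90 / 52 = 17929 / 234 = 76.62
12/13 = 0.92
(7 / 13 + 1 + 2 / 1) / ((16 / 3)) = 69 / 104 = 0.66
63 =63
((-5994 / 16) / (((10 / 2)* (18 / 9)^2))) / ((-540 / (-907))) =-100677 / 3200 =-31.46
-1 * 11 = -11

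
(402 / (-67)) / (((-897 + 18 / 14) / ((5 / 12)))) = 7 / 2508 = 0.00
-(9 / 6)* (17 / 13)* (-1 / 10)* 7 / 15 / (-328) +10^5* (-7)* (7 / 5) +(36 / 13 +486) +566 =-417422246519 / 426400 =-978945.23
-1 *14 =-14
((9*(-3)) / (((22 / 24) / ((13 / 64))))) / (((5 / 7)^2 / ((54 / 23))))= -1393119 / 50600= -27.53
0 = 0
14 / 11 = 1.27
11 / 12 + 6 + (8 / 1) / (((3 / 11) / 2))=787 / 12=65.58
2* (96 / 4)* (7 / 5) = 336 / 5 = 67.20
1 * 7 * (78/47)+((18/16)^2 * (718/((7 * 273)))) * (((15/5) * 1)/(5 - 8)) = 10674093/958048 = 11.14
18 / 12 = 3 / 2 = 1.50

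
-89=-89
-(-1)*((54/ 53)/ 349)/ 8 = 27/ 73988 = 0.00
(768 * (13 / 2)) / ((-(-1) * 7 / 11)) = 54912 / 7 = 7844.57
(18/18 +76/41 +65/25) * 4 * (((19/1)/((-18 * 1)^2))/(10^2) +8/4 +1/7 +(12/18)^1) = 356269147/5811750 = 61.30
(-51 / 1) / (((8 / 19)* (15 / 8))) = -323 / 5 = -64.60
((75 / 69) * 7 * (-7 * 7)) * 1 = -372.83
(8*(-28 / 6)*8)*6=-1792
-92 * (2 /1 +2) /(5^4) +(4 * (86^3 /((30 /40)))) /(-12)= -1590143312 /5625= -282692.14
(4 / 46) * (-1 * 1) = -2 / 23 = -0.09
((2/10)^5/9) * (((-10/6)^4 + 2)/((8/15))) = 787/1215000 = 0.00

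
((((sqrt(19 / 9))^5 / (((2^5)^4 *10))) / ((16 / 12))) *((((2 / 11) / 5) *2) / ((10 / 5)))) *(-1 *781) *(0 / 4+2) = -25631 *sqrt(19) / 4246732800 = -0.00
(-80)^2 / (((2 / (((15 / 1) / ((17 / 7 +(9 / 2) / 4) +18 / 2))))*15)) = 179200 / 703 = 254.91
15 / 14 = 1.07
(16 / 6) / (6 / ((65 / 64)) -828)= -130 / 40077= -0.00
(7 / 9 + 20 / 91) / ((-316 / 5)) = -4085 / 258804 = -0.02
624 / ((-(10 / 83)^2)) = -1074684 / 25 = -42987.36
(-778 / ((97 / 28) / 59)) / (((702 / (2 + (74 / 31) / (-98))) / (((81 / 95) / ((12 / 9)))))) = -619883559 / 25995515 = -23.85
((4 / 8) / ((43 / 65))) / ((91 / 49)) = 0.41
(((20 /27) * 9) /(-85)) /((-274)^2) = -1 /957219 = -0.00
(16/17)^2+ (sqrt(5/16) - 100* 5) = -144244/289+ sqrt(5)/4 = -498.56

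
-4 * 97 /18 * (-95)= 18430 /9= 2047.78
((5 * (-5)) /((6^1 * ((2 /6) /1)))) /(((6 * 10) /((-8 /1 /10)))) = 1 /6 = 0.17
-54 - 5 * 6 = -84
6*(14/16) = 21/4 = 5.25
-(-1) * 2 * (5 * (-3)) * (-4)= 120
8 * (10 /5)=16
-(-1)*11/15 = 11/15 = 0.73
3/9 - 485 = -1454/3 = -484.67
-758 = -758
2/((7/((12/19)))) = 24/133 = 0.18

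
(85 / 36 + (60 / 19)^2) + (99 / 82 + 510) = 278961347 / 532836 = 523.54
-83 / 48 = -1.73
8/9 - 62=-550/9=-61.11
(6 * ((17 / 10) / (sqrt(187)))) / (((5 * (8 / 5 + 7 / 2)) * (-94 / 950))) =-190 * sqrt(187) / 8789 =-0.30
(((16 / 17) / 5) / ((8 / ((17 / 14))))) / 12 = 0.00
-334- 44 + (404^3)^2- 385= 4347986536860933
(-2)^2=4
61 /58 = 1.05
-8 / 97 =-0.08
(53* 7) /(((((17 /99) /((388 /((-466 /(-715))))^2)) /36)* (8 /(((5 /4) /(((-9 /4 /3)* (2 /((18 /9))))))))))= -5300122544466750 /922913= -5742819252.16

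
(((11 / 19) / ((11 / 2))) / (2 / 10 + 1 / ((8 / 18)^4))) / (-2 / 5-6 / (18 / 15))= -12800 / 16960293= -0.00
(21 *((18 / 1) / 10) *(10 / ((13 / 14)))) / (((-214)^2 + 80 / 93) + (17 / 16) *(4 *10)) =984312 / 110839573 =0.01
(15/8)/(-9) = -5/24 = -0.21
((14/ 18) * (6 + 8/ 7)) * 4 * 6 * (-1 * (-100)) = 40000/ 3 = 13333.33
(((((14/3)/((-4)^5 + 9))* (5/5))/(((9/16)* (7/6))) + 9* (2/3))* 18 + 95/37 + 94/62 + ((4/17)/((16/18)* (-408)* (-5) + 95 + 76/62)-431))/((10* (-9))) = 124594877018307/35147500296650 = 3.54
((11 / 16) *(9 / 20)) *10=99 / 32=3.09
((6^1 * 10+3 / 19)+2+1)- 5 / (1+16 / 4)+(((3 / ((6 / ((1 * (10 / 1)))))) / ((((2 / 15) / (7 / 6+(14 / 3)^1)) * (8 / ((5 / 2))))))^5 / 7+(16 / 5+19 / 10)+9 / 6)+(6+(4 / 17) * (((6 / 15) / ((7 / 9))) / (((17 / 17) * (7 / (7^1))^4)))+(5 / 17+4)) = 2588588245141828078649 / 12138651320320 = 213251717.74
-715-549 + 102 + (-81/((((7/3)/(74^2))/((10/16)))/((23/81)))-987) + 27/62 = -7786966/217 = -35884.64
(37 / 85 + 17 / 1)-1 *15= 207 / 85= 2.44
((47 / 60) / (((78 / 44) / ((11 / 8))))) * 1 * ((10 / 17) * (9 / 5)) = 5687 / 8840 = 0.64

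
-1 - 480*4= -1921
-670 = -670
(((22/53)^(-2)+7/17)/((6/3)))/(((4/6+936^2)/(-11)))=-0.00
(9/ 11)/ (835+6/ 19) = 0.00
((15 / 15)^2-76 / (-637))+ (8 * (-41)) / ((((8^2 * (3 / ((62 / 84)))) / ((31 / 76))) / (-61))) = 226518023 / 6971328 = 32.49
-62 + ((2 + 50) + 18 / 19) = -172 / 19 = -9.05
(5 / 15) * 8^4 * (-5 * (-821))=16814080 / 3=5604693.33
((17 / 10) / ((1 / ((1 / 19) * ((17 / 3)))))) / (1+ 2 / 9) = 867 / 2090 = 0.41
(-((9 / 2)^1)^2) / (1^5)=-81 / 4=-20.25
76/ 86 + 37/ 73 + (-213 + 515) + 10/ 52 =24776613/ 81614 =303.58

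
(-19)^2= 361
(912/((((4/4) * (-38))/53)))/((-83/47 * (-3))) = -19928/83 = -240.10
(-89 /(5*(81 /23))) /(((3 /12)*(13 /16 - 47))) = 131008 /299295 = 0.44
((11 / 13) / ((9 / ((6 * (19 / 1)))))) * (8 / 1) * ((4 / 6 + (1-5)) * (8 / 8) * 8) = -267520 / 117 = -2286.50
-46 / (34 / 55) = -1265 / 17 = -74.41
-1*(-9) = 9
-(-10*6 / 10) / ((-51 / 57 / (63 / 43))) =-7182 / 731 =-9.82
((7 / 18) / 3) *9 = 7 / 6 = 1.17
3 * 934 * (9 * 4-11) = 70050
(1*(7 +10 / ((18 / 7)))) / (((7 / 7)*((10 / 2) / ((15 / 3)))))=98 / 9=10.89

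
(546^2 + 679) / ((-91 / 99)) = -4225815 / 13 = -325062.69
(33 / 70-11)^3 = -400315553 / 343000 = -1167.10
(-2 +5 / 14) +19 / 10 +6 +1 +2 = 324 / 35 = 9.26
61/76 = 0.80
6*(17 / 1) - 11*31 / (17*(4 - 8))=7277 / 68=107.01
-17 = -17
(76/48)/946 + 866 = 9830851/11352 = 866.00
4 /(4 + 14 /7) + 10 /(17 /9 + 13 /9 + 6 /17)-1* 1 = 671 /282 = 2.38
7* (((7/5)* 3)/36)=49/60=0.82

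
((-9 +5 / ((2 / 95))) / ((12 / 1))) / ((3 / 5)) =2285 / 72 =31.74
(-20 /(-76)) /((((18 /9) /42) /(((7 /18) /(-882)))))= -5 /2052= -0.00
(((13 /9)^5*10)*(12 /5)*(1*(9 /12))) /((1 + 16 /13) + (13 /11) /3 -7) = -106189798 /4104999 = -25.87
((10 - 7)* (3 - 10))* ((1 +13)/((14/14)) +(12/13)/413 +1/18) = -1358573/4602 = -295.21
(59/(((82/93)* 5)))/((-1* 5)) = -5487/2050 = -2.68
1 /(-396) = -1 /396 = -0.00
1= 1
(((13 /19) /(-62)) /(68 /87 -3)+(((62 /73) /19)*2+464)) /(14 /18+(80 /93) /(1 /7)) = 69322509315 /1015619654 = 68.26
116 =116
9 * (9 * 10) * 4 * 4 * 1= 12960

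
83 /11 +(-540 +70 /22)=-5822 /11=-529.27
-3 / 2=-1.50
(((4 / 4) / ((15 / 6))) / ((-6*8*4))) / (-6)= 1 / 2880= 0.00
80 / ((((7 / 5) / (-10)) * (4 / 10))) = -10000 / 7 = -1428.57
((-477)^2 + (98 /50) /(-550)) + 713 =3138327451 /13750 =228242.00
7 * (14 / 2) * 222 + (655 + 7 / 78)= 899581 / 78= 11533.09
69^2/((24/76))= 15076.50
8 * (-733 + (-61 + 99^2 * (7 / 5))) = 517096 / 5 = 103419.20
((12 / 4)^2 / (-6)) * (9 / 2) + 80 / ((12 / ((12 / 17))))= -139 / 68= -2.04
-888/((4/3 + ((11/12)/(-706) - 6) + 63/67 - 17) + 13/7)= 3528350784/74979535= 47.06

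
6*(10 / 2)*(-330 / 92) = -2475 / 23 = -107.61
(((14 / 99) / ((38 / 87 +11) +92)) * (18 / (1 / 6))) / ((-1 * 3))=-4872 / 98989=-0.05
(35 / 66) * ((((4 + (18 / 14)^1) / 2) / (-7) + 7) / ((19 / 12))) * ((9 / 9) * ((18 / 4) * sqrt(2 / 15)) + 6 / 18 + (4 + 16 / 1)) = 48.74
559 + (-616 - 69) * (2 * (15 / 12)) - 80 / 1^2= -1233.50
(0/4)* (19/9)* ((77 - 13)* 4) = 0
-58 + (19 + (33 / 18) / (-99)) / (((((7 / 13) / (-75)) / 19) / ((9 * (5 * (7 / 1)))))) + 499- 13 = -31646019 / 2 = -15823009.50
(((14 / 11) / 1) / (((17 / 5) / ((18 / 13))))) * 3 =3780 / 2431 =1.55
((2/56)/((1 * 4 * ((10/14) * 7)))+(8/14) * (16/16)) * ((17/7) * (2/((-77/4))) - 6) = -108177/30184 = -3.58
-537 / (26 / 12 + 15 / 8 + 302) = -12888 / 7345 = -1.75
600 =600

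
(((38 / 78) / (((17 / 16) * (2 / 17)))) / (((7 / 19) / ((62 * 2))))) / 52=89528 / 3549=25.23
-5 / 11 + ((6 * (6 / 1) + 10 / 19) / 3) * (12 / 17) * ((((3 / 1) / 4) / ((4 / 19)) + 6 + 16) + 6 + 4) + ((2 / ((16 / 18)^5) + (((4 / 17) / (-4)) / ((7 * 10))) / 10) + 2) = 310.79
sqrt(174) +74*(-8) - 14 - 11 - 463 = -1080 +sqrt(174) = -1066.81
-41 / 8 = -5.12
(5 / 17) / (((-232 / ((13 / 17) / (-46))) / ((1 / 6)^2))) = 65 / 111031488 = 0.00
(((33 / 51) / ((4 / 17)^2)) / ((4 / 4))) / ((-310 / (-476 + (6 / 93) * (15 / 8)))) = 17.94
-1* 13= -13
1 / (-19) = -1 / 19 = -0.05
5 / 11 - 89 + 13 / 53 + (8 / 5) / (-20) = -1288141 / 14575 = -88.38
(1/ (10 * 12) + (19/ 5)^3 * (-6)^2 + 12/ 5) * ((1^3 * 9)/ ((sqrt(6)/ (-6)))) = -17800203 * sqrt(6)/ 1000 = -43601.41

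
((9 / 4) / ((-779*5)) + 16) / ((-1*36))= -249271 / 560880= -0.44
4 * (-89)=-356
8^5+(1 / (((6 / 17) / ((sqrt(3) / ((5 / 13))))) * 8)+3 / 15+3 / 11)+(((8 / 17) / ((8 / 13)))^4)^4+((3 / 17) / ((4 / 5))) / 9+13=221 * sqrt(3) / 240+1052823679011481940506940467 / 32116386637940133197460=32783.11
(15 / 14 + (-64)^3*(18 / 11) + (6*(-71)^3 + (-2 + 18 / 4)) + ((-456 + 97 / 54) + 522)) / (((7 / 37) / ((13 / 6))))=-5152709930017 / 174636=-29505428.03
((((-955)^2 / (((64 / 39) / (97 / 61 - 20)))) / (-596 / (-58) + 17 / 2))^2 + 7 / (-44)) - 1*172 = 149092466326935183502825 / 502079947776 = 296949653112.72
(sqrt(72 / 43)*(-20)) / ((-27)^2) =-40*sqrt(86) / 10449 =-0.04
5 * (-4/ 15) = -4/ 3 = -1.33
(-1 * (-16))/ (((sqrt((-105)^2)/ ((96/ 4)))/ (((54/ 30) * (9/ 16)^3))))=6561/ 5600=1.17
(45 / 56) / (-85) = -9 / 952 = -0.01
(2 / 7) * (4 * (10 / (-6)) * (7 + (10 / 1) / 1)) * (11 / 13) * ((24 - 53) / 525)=43384 / 28665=1.51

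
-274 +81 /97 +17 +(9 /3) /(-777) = -6435729 /25123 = -256.17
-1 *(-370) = 370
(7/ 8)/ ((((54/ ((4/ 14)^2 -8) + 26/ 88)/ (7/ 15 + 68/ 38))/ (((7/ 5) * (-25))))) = 33617969/ 3174330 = 10.59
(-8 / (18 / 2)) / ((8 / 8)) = -8 / 9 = -0.89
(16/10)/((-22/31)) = -124/55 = -2.25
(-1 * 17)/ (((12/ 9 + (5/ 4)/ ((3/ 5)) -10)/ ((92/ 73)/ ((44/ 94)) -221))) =-452676/ 803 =-563.73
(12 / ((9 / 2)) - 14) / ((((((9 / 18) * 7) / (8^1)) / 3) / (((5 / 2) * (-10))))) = 13600 / 7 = 1942.86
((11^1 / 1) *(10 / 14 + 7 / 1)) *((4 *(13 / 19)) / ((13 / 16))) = 38016 / 133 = 285.83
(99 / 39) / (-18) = -11 / 78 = -0.14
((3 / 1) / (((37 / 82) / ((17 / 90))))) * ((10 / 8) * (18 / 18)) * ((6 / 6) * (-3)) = -697 / 148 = -4.71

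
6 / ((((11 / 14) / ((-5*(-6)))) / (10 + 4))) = 35280 / 11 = 3207.27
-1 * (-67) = 67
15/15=1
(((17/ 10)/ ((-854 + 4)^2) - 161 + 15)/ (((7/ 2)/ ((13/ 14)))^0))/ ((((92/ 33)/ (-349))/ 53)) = 37875381439599/ 39100000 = 968679.83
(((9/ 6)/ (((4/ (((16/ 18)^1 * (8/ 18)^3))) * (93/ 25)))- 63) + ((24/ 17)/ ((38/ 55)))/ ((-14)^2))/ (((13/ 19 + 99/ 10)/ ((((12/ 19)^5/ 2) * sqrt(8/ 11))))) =-2076083064586240 * sqrt(22)/ 38189433834064359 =-0.25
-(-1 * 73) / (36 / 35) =2555 / 36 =70.97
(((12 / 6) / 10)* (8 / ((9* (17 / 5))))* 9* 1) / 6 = 4 / 51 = 0.08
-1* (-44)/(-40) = -11/10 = -1.10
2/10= 0.20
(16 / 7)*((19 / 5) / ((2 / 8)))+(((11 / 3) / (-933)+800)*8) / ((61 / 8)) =874.08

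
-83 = -83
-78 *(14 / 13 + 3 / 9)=-110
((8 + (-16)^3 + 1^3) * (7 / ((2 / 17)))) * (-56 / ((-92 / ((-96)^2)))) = -31375604736 / 23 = -1364156727.65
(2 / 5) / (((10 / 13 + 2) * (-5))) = -13 / 450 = -0.03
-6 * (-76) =456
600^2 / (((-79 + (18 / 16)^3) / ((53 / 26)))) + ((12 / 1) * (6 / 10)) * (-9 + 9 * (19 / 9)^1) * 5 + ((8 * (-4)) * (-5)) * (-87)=-11886145320 / 516347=-23019.69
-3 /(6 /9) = -9 /2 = -4.50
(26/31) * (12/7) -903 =-195639/217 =-901.56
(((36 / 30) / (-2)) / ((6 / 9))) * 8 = -36 / 5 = -7.20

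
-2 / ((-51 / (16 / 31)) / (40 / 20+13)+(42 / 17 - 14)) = 2720 / 24639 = 0.11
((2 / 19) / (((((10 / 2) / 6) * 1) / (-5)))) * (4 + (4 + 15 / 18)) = -106 / 19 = -5.58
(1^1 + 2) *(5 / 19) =15 / 19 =0.79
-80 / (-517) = 80 / 517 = 0.15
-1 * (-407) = 407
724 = 724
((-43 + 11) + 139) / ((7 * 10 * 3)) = 107 / 210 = 0.51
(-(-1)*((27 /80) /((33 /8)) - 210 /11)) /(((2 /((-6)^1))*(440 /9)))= 56457 /48400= 1.17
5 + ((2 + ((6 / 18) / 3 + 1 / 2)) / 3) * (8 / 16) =587 / 108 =5.44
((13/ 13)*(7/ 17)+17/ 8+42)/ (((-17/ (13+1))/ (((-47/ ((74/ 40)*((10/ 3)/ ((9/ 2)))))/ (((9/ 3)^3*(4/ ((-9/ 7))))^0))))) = 53804331/ 42772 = 1257.93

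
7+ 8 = 15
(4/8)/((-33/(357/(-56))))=17/176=0.10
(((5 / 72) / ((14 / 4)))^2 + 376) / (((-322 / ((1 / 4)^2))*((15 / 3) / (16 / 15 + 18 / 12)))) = -262652819 / 7010841600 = -0.04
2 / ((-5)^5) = -2 / 3125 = -0.00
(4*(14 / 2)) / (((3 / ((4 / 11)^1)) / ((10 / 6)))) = 560 / 99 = 5.66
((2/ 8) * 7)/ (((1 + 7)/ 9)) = 63/ 32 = 1.97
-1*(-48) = 48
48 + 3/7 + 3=360/7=51.43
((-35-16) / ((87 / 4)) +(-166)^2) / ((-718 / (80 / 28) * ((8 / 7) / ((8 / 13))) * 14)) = -3995280 / 947401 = -4.22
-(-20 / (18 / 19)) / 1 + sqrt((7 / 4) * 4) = sqrt(7) + 190 / 9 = 23.76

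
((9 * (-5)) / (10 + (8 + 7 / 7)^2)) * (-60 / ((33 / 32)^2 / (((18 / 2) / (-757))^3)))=-223948800 / 4776550802023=-0.00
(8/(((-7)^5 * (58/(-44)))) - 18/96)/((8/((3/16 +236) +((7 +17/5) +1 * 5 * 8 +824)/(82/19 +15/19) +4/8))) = -4620121549719/484127651840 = -9.54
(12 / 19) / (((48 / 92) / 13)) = 299 / 19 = 15.74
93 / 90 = 1.03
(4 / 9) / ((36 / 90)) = 10 / 9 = 1.11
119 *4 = 476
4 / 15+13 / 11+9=1724 / 165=10.45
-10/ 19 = -0.53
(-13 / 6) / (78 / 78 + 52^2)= -13 / 16230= -0.00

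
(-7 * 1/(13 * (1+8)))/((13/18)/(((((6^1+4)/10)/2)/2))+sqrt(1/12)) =-0.02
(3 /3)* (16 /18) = 8 /9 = 0.89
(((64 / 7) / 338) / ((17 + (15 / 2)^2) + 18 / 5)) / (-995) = -128 / 361835929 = -0.00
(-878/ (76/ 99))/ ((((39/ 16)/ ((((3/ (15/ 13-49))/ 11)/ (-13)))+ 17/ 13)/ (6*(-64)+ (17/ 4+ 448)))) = -154243089/ 10987415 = -14.04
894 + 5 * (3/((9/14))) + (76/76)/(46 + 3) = 134851/147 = 917.35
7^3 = 343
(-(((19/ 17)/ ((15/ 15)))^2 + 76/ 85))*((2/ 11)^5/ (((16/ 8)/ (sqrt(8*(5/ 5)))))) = -99104*sqrt(2)/ 232718695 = -0.00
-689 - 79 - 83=-851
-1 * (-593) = 593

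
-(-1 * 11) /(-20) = -11 /20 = -0.55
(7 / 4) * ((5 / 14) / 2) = 5 / 16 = 0.31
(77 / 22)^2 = 49 / 4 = 12.25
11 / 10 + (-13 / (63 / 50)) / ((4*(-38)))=27959 / 23940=1.17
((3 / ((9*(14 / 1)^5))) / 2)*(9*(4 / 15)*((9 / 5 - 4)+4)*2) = 9 / 3361400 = 0.00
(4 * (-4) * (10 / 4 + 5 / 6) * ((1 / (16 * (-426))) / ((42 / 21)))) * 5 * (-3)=-25 / 426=-0.06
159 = 159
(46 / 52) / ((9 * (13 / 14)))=0.11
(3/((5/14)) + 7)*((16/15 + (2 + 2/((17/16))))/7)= 10.89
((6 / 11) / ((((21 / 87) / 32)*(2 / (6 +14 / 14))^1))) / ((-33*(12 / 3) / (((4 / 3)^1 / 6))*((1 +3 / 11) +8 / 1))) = -232 / 5049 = -0.05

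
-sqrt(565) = -23.77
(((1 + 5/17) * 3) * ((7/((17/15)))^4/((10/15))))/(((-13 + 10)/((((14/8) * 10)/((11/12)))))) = -76576893750/1419857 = -53932.82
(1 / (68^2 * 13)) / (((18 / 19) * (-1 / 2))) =-19 / 541008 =-0.00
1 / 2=0.50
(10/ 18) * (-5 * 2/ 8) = -25/ 36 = -0.69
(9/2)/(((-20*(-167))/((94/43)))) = 423/143620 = 0.00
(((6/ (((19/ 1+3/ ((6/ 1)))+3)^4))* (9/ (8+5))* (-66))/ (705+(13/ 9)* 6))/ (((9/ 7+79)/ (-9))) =0.00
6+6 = 12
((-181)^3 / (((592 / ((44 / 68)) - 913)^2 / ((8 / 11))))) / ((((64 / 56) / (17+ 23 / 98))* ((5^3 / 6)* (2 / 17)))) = -624289062221 / 85750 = -7280338.92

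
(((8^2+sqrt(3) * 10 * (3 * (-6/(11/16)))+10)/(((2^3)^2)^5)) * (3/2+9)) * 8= 777/134217728 - 945 * sqrt(3)/46137344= -0.00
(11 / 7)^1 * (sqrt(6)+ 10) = 19.56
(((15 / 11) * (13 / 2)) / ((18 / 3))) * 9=585 / 44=13.30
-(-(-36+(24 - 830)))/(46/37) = -677.26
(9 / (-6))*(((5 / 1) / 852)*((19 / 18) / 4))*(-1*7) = 665 / 40896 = 0.02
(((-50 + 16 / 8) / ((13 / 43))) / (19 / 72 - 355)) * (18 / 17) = 2674944 / 5644561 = 0.47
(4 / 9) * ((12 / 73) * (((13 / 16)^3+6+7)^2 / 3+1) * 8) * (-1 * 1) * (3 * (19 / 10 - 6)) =128103666593 / 287047680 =446.28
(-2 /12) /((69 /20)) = -10 /207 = -0.05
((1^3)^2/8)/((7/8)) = 1/7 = 0.14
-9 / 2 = -4.50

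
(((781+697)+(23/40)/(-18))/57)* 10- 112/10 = 5090861/20520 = 248.09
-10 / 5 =-2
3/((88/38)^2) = 1083/1936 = 0.56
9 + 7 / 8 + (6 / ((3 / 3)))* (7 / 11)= 1205 / 88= 13.69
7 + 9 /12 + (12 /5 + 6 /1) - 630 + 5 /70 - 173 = -110149 /140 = -786.78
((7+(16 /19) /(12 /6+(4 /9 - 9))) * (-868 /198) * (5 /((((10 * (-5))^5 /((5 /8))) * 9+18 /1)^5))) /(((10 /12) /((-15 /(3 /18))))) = -8357755 /948090109944447573569420018222318713555364029155708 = -0.00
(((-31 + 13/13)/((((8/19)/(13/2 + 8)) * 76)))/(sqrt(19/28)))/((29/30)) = -225 * sqrt(133)/152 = -17.07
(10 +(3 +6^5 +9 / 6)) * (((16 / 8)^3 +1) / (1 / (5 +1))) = 420687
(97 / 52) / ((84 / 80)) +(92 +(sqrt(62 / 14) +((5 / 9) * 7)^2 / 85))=sqrt(217) / 7 +11773154 / 125307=96.06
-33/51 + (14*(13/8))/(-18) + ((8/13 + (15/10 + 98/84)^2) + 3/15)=478597/79560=6.02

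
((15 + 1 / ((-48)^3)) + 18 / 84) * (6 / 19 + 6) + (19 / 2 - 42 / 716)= 11577086855 / 109702656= 105.53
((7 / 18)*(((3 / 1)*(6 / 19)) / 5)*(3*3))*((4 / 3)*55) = 924 / 19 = 48.63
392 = 392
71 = 71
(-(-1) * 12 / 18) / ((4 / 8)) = 1.33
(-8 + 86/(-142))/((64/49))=-29939/4544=-6.59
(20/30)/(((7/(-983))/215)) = -20128.10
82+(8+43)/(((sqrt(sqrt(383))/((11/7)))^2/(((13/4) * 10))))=82+401115 * sqrt(383)/37534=291.14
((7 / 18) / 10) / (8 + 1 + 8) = 7 / 3060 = 0.00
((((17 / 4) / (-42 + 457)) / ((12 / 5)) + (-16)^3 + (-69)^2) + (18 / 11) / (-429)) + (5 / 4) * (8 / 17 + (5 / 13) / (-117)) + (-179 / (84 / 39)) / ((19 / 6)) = 353301308989835 / 552602978928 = 639.34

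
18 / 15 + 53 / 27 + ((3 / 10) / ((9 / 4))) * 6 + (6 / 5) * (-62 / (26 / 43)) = -208991 / 1755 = -119.08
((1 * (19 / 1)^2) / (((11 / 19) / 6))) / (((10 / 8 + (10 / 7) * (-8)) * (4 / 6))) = -30324 / 55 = -551.35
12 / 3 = 4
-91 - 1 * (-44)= -47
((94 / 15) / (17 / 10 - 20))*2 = -376 / 549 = -0.68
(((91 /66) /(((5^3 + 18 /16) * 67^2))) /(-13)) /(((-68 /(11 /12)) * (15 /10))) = 7 /4157990118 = 0.00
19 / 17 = 1.12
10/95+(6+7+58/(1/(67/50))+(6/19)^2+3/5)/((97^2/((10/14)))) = 0.11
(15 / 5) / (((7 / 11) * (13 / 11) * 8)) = 363 / 728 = 0.50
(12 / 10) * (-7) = -42 / 5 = -8.40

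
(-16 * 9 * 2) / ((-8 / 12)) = 432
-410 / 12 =-205 / 6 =-34.17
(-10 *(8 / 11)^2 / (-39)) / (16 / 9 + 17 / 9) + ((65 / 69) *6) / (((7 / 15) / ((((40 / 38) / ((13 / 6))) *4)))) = 1247773760 / 52929877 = 23.57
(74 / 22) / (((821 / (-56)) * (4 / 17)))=-8806 / 9031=-0.98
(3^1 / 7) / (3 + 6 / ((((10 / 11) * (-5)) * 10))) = 250 / 1673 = 0.15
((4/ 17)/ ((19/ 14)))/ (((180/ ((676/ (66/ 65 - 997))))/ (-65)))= 7997080/ 188196273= 0.04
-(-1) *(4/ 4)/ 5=1/ 5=0.20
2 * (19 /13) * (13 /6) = 19 /3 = 6.33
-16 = -16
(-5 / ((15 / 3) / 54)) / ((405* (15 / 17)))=-34 / 225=-0.15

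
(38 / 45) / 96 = 19 / 2160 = 0.01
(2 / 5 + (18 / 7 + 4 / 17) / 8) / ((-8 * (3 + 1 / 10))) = -0.03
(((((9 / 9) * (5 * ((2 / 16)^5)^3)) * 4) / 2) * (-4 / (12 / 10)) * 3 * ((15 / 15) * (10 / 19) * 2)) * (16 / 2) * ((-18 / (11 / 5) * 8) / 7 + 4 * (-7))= 89875 / 100536594464768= 0.00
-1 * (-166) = 166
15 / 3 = 5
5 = 5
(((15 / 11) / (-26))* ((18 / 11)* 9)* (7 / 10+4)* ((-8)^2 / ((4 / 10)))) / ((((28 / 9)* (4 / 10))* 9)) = -571050 / 11011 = -51.86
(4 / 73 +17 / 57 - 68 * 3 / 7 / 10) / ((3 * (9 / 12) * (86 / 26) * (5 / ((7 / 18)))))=-9698182 / 362319075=-0.03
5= 5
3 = 3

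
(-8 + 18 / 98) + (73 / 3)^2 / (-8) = -288697 / 3528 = -81.83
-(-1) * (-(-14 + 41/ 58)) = 771/ 58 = 13.29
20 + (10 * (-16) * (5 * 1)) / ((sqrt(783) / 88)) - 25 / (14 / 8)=40 / 7 - 70400 * sqrt(87) / 261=-2510.18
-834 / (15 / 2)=-556 / 5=-111.20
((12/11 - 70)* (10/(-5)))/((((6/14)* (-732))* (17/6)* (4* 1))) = -2653/68442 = -0.04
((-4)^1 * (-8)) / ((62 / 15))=240 / 31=7.74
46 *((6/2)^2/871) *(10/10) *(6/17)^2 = 14904/251719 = 0.06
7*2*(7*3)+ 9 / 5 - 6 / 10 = 1476 / 5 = 295.20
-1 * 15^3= -3375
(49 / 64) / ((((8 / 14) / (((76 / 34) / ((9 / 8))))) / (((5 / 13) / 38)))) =1715 / 63648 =0.03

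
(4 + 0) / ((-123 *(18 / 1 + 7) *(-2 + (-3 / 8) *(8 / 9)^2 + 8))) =-0.00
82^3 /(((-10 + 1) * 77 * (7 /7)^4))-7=-556219 /693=-802.62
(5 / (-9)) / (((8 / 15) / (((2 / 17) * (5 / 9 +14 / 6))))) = -325 / 918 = -0.35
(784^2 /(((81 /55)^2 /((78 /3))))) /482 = 24171347200 /1581201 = 15286.70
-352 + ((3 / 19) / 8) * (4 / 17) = -227389 / 646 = -352.00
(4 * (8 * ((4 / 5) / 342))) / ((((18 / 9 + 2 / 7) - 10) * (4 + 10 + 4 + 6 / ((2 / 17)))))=-224 / 1592865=-0.00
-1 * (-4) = 4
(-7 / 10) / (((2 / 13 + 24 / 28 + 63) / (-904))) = 287924 / 29125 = 9.89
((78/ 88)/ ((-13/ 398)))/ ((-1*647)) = 597/ 14234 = 0.04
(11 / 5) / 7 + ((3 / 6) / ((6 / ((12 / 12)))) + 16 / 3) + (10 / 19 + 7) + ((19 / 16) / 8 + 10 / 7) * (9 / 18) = 7173457 / 510720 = 14.05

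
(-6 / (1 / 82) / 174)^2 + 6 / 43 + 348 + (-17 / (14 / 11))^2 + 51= 4150334087 / 7087948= 585.55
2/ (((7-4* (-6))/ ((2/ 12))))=1/ 93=0.01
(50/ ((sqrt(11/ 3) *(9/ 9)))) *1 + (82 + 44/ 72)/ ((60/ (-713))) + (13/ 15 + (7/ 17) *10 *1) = -3586483/ 3672 + 50 *sqrt(33)/ 11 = -950.60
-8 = -8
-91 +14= -77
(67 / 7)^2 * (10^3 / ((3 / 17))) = 76313000 / 147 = 519136.05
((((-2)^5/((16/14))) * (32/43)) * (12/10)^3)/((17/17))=-36.01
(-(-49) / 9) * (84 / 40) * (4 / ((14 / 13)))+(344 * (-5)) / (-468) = 26993 / 585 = 46.14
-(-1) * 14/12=1.17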